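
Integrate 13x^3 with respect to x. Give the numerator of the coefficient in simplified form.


Apply the power rule for integration:
integral of ax^n dx = a/(n+1) * x^(n+1) + C
integral of 13x^3 dx
= 13/4 * x^4 + C
The coefficient in lowest terms is 13/4, and its numerator is 13

13


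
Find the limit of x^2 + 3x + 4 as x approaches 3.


Since polynomials are continuous, we use direct substitution.
lim(x->3) of x^2 + 3x + 4
= 1 * 3^2 + 3 * 3 + 4
= 9 + 9 + 4
= 22

22


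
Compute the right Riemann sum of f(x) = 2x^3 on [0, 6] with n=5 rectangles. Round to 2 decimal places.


Right Riemann sum uses right endpoints of each subinterval.
Interval: [0, 6], n = 5
dx = (6 - 0) / 5 = 6/5
Right endpoints: [6/5, 12/5, 18/5, 24/5, 6]
f values: [432/125, 3456/125, 11664/125, 27648/125, 432]
Sum = dx * (sum of f values)
= 6/5 * 3888/5
= 23328/25 = 933.12

933.12


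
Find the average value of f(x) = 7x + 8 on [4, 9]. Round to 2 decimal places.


Average value = 1/(b-a) * integral from a to b of f(x) dx
First compute the integral of 7x + 8:
F(x) = (7/2)x^2 + 8x
F(9) = 7/2 * 81 + 8 * 9 = 711/2
F(4) = 7/2 * 16 + 8 * 4 = 88
Integral = 711/2 - 88 = 535/2
Average = (535/2) / (9 - 4) = (535/2) / 5
= 107/2 = 53.50

53.50


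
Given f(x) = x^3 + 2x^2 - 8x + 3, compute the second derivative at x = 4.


First derivative:
f'(x) = 3x^2 + 4x - 8
Second derivative:
f''(x) = 6x + 4
Substitute x = 4:
f''(4) = 6 * 4 + 4
= 24 + 4
= 28

28


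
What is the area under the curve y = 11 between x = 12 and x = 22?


The area under a constant function y = 11 is a rectangle.
Width = 22 - 12 = 10
Height = 11
Area = width * height
= 10 * 11
= 110

110


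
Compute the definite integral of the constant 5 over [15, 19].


The integral of a constant k over [a, b] equals k * (b - a).
integral from 15 to 19 of 5 dx
= 5 * (19 - 15)
= 5 * 4
= 20

20


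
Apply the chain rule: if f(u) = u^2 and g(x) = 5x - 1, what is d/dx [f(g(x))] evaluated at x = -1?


Using the chain rule: (f(g(x)))' = f'(g(x)) * g'(x)
First, find g(-1):
g(-1) = 5 * (-1) - 1 = -6
Next, f'(u) = 2u
And g'(x) = 5
So f'(g(-1)) * g'(-1)
= 2 * (-6) * 5
= -60

-60


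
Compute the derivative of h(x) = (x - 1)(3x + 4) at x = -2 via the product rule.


Let u(x) = x - 1 and v(x) = 3x + 4
u'(x) = 1
v'(x) = 3
Product rule: h'(x) = u'(x)*v(x) + u(x)*v'(x)
= 1 * (3x + 4) + (x - 1) * 3
At x = -2:
u(-2) = 1 * (-2) - 1 = -3
v(-2) = 3 * (-2) + 4 = -2
h'(-2) = 1 * (-2) + (-3) * 3
= -2 - 9
= -11

-11


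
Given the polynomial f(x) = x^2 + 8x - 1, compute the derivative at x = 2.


Differentiate term by term using power and sum rules:
f(x) = x^2 + 8x - 1
f'(x) = 2x + 8
Substitute x = 2:
f'(2) = 2 * 2 + 8
= 4 + 8
= 12

12


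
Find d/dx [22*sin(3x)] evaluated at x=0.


Apply the chain rule to differentiate 22*sin(3x):
d/dx [22*sin(3x)]
= 22 * cos(3x) * d/dx(3x)
= 22 * 3 * cos(3x)
= 66 * cos(3x)
Evaluate at x = 0:
= 66 * cos(0)
= 66 * 1
= 66

66


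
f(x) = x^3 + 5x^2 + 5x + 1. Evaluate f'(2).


Differentiate f(x) = x^3 + 5x^2 + 5x + 1 term by term:
f'(x) = 3x^2 + 10x + 5
Substitute x = 2:
f'(2) = 3 * 2^2 + 10 * 2 + 5
= 12 + 20 + 5
= 37

37


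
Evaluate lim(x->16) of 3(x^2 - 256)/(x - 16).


Direct substitution gives 0/0, so we factor the numerator.
Factor: 3(x^2 - 256) = 3 * (x - 16)(x + 16)
Cancel the common factor (x - 16):
3(x^2 - 256)/(x - 16) = 3 * (x + 16)
Now substitute x = 16:
= 3 * (16 + 16) = 96

96


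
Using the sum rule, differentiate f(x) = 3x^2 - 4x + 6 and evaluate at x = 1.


Differentiate term by term using power and sum rules:
f(x) = 3x^2 - 4x + 6
f'(x) = 6x - 4
Substitute x = 1:
f'(1) = 6 * 1 - 4
= 6 - 4
= 2

2


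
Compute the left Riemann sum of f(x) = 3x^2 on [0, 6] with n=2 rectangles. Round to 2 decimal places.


Left Riemann sum uses left endpoints of each subinterval.
Interval: [0, 6], n = 2
dx = (6 - 0) / 2 = 3
Left endpoints: [0, 3]
f values: [0, 27]
Sum = dx * (sum of f values)
= 3 * 27
= 81 = 81.00

81.00


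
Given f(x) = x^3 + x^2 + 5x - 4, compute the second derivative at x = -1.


First derivative:
f'(x) = 3x^2 + 2x + 5
Second derivative:
f''(x) = 6x + 2
Substitute x = -1:
f''(-1) = 6 * (-1) + 2
= -6 + 2
= -4

-4


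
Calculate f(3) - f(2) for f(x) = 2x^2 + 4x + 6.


Net change = f(b) - f(a)
f(x) = 2x^2 + 4x + 6
Compute f(3):
f(3) = 2 * 3^2 + 4 * 3 + 6
= 18 + 12 + 6
= 36
Compute f(2):
f(2) = 2 * 2^2 + 4 * 2 + 6
= 8 + 8 + 6
= 22
Net change = 36 - 22 = 14

14


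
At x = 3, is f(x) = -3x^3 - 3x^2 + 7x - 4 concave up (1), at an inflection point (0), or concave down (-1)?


Concavity is determined by the sign of f''(x).
f(x) = -3x^3 - 3x^2 + 7x - 4
f'(x) = -9x^2 - 6x + 7
f''(x) = -18x - 6
f''(3) = -18 * 3 - 6
= -54 - 6
= -60
Since f''(3) < 0, the function is concave down (-1)

-1


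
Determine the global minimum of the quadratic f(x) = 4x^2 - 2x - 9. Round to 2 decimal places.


For a quadratic f(x) = ax^2 + bx + c with a > 0, the minimum is at the vertex.
Vertex x-coordinate: x = -b/(2a)
x = -(-2) / (2 * 4)
x = 2/8 = 1/4
Substitute back to find the minimum value:
f(1/4) = 4 * (1/4)^2 - 2 * (1/4) - 9
= 1/4 - 1/2 - 9
= -37/4 = -9.25

-9.25


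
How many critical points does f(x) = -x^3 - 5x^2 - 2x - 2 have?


Find where f'(x) = 0:
f(x) = -x^3 - 5x^2 - 2x - 2
f'(x) = -3x^2 - 10x - 2
This is a quadratic in x. Use the discriminant to count real roots.
Discriminant = (-10)^2 - 4 * (-3) * (-2)
= 100 - 24
= 76
Since discriminant > 0, f'(x) = 0 has 2 real solutions.
Number of critical points: 2

2


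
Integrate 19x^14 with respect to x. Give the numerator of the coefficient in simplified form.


Apply the power rule for integration:
integral of ax^n dx = a/(n+1) * x^(n+1) + C
integral of 19x^14 dx
= 19/15 * x^15 + C
The coefficient in lowest terms is 19/15, and its numerator is 19

19


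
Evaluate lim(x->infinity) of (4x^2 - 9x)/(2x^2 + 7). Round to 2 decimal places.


For limits at infinity with equal-degree polynomials,
we compare leading coefficients.
Numerator leading term: 4x^2
Denominator leading term: 2x^2
Divide both by x^2:
lim = (4 - 9/x) / (2 + 7/x^2)
As x -> infinity, the 1/x and 1/x^2 terms vanish:
= 4/2 = 2 = 2.00

2.00


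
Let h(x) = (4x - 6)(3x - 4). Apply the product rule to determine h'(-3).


Let u(x) = 4x - 6 and v(x) = 3x - 4
u'(x) = 4
v'(x) = 3
Product rule: h'(x) = u'(x)*v(x) + u(x)*v'(x)
= 4 * (3x - 4) + (4x - 6) * 3
At x = -3:
u(-3) = 4 * (-3) - 6 = -18
v(-3) = 3 * (-3) - 4 = -13
h'(-3) = 4 * (-13) + (-18) * 3
= -52 - 54
= -106

-106


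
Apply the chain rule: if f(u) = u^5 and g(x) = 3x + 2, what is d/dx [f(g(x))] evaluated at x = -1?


Using the chain rule: (f(g(x)))' = f'(g(x)) * g'(x)
First, find g(-1):
g(-1) = 3 * (-1) + 2 = -1
Next, f'(u) = 5u^4
And g'(x) = 3
So f'(g(-1)) * g'(-1)
= 5 * (-1)^4 * 3
= 5 * 1 * 3
= 15

15


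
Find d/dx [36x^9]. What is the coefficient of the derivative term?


We apply the power rule: d/dx [ax^n] = a*n * x^(n-1)
d/dx [36x^9]
= 36 * 9 * x^(9-1)
= 324x^8
The coefficient is 324

324


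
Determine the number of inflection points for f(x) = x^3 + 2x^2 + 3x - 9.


Inflection points occur where f''(x) = 0 and concavity changes.
f(x) = x^3 + 2x^2 + 3x - 9
f'(x) = 3x^2 + 4x + 3
f''(x) = 6x + 4
Set f''(x) = 0:
6x + 4 = 0
x = -4 / 6 = -2/3
Since f''(x) is linear (degree 1), it changes sign at this point.
Therefore there is exactly 1 inflection point.

1


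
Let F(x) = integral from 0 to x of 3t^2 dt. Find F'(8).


By the Fundamental Theorem of Calculus (Part 1):
If F(x) = integral from 0 to x of f(t) dt, then F'(x) = f(x)
Here f(t) = 3t^2
So F'(x) = 3x^2
Evaluate at x = 8:
F'(8) = 3 * 8^2
= 3 * 64
= 192

192


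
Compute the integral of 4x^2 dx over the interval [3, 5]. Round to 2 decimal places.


Find the antiderivative of 4x^2:
F(x) = 4/3 * x^3
Apply the Fundamental Theorem of Calculus:
F(5) - F(3)
= 4/3 * 5^3 - 4/3 * 3^3
= 4/3 * (125 - 27)
= 4/3 * 98
= 392/3 ≈ 130.67

130.67


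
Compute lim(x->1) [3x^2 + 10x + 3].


Since polynomials are continuous, we use direct substitution.
lim(x->1) of 3x^2 + 10x + 3
= 3 * 1^2 + 10 * 1 + 3
= 3 + 10 + 3
= 16

16


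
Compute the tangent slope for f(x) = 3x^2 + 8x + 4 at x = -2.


The slope of the tangent line equals f'(x) at the point.
f(x) = 3x^2 + 8x + 4
f'(x) = 6x + 8
At x = -2:
f'(-2) = 6 * (-2) + 8
= -12 + 8
= -4

-4


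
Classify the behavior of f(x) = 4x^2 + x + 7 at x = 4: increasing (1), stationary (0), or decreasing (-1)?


Compute f'(x) to determine behavior:
f'(x) = 8x + 1
f'(4) = 8 * 4 + 1
= 32 + 1
= 33
Since f'(4) > 0, the function is increasing (1)

1


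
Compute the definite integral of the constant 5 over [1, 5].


The integral of a constant k over [a, b] equals k * (b - a).
integral from 1 to 5 of 5 dx
= 5 * (5 - 1)
= 5 * 4
= 20

20


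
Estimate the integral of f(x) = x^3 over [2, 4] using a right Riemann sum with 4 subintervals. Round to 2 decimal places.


Right Riemann sum uses right endpoints of each subinterval.
Interval: [2, 4], n = 4
dx = (4 - 2) / 4 = 1/2
Right endpoints: [5/2, 3, 7/2, 4]
f values: [125/8, 27, 343/8, 64]
Sum = dx * (sum of f values)
= 1/2 * 299/2
= 299/4 = 74.75

74.75


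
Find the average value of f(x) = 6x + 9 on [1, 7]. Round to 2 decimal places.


Average value = 1/(b-a) * integral from a to b of f(x) dx
First compute the integral of 6x + 9:
F(x) = 3x^2 + 9x
F(7) = 3 * 49 + 9 * 7 = 210
F(1) = 3 * 1 + 9 * 1 = 12
Integral = 210 - 12 = 198
Average = 198 / (7 - 1) = 198 / 6
= 33 = 33.00

33.00


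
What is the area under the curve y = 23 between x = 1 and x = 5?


The area under a constant function y = 23 is a rectangle.
Width = 5 - 1 = 4
Height = 23
Area = width * height
= 4 * 23
= 92

92


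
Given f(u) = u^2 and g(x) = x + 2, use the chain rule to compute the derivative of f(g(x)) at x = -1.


Using the chain rule: (f(g(x)))' = f'(g(x)) * g'(x)
First, find g(-1):
g(-1) = 1 * (-1) + 2 = 1
Next, f'(u) = 2u
And g'(x) = 1
So f'(g(-1)) * g'(-1)
= 2 * 1 * 1
= 2

2


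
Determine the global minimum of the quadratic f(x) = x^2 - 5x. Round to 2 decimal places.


For a quadratic f(x) = ax^2 + bx + c with a > 0, the minimum is at the vertex.
Vertex x-coordinate: x = -b/(2a)
x = -(-5) / (2 * 1)
x = 5/2
Substitute back to find the minimum value:
f(5/2) = 1 * (5/2)^2 - 5 * (5/2) + 0
= 25/4 - 25/2 + 0
= -25/4 = -6.25

-6.25


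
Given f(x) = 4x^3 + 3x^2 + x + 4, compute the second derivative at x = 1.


First derivative:
f'(x) = 12x^2 + 6x + 1
Second derivative:
f''(x) = 24x + 6
Substitute x = 1:
f''(1) = 24 * 1 + 6
= 24 + 6
= 30

30


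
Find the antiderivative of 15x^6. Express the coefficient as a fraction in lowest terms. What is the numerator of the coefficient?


Apply the power rule for integration:
integral of ax^n dx = a/(n+1) * x^(n+1) + C
integral of 15x^6 dx
= 15/7 * x^7 + C
The coefficient in lowest terms is 15/7, and its numerator is 15

15


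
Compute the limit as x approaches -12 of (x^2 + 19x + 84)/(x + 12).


Direct substitution gives 0/0, so we factor the numerator.
Factor: (x^2 + 19x + 84) = (x + 12)(x + 7)
Cancel the common factor (x + 12):
(x^2 + 19x + 84)/(x + 12) = (x + 7)
Now substitute x = -12:
= (-12) - (-7) = -5

-5


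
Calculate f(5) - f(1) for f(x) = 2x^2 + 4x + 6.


Net change = f(b) - f(a)
f(x) = 2x^2 + 4x + 6
Compute f(5):
f(5) = 2 * 5^2 + 4 * 5 + 6
= 50 + 20 + 6
= 76
Compute f(1):
f(1) = 2 * 1^2 + 4 * 1 + 6
= 2 + 4 + 6
= 12
Net change = 76 - 12 = 64

64


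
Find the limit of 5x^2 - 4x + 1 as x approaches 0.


Since polynomials are continuous, we use direct substitution.
lim(x->0) of 5x^2 - 4x + 1
= 5 * 0^2 - 4 * 0 + 1
= 0 + 0 + 1
= 1

1


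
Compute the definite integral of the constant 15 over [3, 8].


The integral of a constant k over [a, b] equals k * (b - a).
integral from 3 to 8 of 15 dx
= 15 * (8 - 3)
= 15 * 5
= 75

75


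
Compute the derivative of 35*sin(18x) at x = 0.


Apply the chain rule to differentiate 35*sin(18x):
d/dx [35*sin(18x)]
= 35 * cos(18x) * d/dx(18x)
= 35 * 18 * cos(18x)
= 630 * cos(18x)
Evaluate at x = 0:
= 630 * cos(0)
= 630 * 1
= 630

630


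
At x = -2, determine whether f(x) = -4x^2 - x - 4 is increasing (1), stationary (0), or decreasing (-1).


Compute f'(x) to determine behavior:
f'(x) = -8x - 1
f'(-2) = -8 * (-2) - 1
= 16 - 1
= 15
Since f'(-2) > 0, the function is increasing (1)

1


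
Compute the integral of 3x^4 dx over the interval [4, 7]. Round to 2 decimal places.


Find the antiderivative of 3x^4:
F(x) = 3/5 * x^5
Apply the Fundamental Theorem of Calculus:
F(7) - F(4)
= 3/5 * 7^5 - 3/5 * 4^5
= 3/5 * (16807 - 1024)
= 3/5 * 15783
= 47349/5 = 9469.80

9469.80


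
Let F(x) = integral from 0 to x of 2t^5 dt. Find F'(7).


By the Fundamental Theorem of Calculus (Part 1):
If F(x) = integral from 0 to x of f(t) dt, then F'(x) = f(x)
Here f(t) = 2t^5
So F'(x) = 2x^5
Evaluate at x = 7:
F'(7) = 2 * 7^5
= 2 * 16807
= 33614

33614


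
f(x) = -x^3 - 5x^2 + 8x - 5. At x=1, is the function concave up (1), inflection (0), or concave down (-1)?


Concavity is determined by the sign of f''(x).
f(x) = -x^3 - 5x^2 + 8x - 5
f'(x) = -3x^2 - 10x + 8
f''(x) = -6x - 10
f''(1) = -6 * 1 - 10
= -6 - 10
= -16
Since f''(1) < 0, the function is concave down (-1)

-1


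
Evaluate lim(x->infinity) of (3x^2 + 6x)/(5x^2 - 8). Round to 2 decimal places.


For limits at infinity with equal-degree polynomials,
we compare leading coefficients.
Numerator leading term: 3x^2
Denominator leading term: 5x^2
Divide both by x^2:
lim = (3 + 6/x) / (5 - 8/x^2)
As x -> infinity, the 1/x and 1/x^2 terms vanish:
= 3/5 = 0.60

0.60


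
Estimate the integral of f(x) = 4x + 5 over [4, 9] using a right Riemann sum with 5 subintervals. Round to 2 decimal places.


Right Riemann sum uses right endpoints of each subinterval.
Interval: [4, 9], n = 5
dx = (9 - 4) / 5 = 1
Right endpoints: [5, 6, 7, 8, 9]
f values: [25, 29, 33, 37, 41]
Sum = dx * (sum of f values)
= 1 * 165
= 165 = 165.00

165.00


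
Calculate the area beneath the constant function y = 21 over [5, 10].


The area under a constant function y = 21 is a rectangle.
Width = 10 - 5 = 5
Height = 21
Area = width * height
= 5 * 21
= 105

105


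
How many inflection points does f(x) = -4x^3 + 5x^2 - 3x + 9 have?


Inflection points occur where f''(x) = 0 and concavity changes.
f(x) = -4x^3 + 5x^2 - 3x + 9
f'(x) = -12x^2 + 10x - 3
f''(x) = -24x + 10
Set f''(x) = 0:
-24x + 10 = 0
x = -10 / (-24) = 5/12
Since f''(x) is linear (degree 1), it changes sign at this point.
Therefore there is exactly 1 inflection point.

1


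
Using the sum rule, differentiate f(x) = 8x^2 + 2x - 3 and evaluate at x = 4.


Differentiate term by term using power and sum rules:
f(x) = 8x^2 + 2x - 3
f'(x) = 16x + 2
Substitute x = 4:
f'(4) = 16 * 4 + 2
= 64 + 2
= 66

66


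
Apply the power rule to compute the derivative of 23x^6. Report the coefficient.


We apply the power rule: d/dx [ax^n] = a*n * x^(n-1)
d/dx [23x^6]
= 23 * 6 * x^(6-1)
= 138x^5
The coefficient is 138

138


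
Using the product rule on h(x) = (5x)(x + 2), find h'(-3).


Let u(x) = 5x and v(x) = x + 2
u'(x) = 5
v'(x) = 1
Product rule: h'(x) = u'(x)*v(x) + u(x)*v'(x)
= 5 * (x + 2) + (5x) * 1
At x = -3:
u(-3) = 5 * (-3) + 0 = -15
v(-3) = 1 * (-3) + 2 = -1
h'(-3) = 5 * (-1) + (-15) * 1
= -5 - 15
= -20

-20


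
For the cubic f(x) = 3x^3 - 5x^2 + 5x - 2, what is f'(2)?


Differentiate f(x) = 3x^3 - 5x^2 + 5x - 2 term by term:
f'(x) = 9x^2 - 10x + 5
Substitute x = 2:
f'(2) = 9 * 2^2 - 10 * 2 + 5
= 36 - 20 + 5
= 21

21


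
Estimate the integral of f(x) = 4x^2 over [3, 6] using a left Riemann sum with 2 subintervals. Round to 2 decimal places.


Left Riemann sum uses left endpoints of each subinterval.
Interval: [3, 6], n = 2
dx = (6 - 3) / 2 = 3/2
Left endpoints: [3, 9/2]
f values: [36, 81]
Sum = dx * (sum of f values)
= 3/2 * 117
= 351/2 = 175.50

175.50


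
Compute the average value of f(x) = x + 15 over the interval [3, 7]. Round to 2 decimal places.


Average value = 1/(b-a) * integral from a to b of f(x) dx
First compute the integral of x + 15:
F(x) = (1/2)x^2 + 15x
F(7) = 1/2 * 49 + 15 * 7 = 259/2
F(3) = 1/2 * 9 + 15 * 3 = 99/2
Integral = 259/2 - 99/2 = 80
Average = 80 / (7 - 3) = 80 / 4
= 20 = 20.00

20.00


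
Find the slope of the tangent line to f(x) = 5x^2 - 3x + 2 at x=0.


The slope of the tangent line equals f'(x) at the point.
f(x) = 5x^2 - 3x + 2
f'(x) = 10x - 3
At x = 0:
f'(0) = 10 * 0 - 3
= 0 - 3
= -3

-3


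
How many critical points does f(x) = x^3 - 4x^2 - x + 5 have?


Find where f'(x) = 0:
f(x) = x^3 - 4x^2 - x + 5
f'(x) = 3x^2 - 8x - 1
This is a quadratic in x. Use the discriminant to count real roots.
Discriminant = (-8)^2 - 4 * 3 * (-1)
= 64 - (-12)
= 76
Since discriminant > 0, f'(x) = 0 has 2 real solutions.
Number of critical points: 2

2


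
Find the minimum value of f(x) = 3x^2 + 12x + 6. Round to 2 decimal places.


For a quadratic f(x) = ax^2 + bx + c with a > 0, the minimum is at the vertex.
Vertex x-coordinate: x = -b/(2a)
x = -(12) / (2 * 3)
x = -12/6 = -2
Substitute back to find the minimum value:
f(-2) = 3 * (-2)^2 + 12 * (-2) + 6
= 12 - 24 + 6
= -6 = -6.00

-6.00


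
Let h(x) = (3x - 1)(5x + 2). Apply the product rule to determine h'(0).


Let u(x) = 3x - 1 and v(x) = 5x + 2
u'(x) = 3
v'(x) = 5
Product rule: h'(x) = u'(x)*v(x) + u(x)*v'(x)
= 3 * (5x + 2) + (3x - 1) * 5
At x = 0:
u(0) = 3 * 0 - 1 = -1
v(0) = 5 * 0 + 2 = 2
h'(0) = 3 * 2 + (-1) * 5
= 6 - 5
= 1

1


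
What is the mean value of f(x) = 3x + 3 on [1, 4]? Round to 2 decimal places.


Average value = 1/(b-a) * integral from a to b of f(x) dx
First compute the integral of 3x + 3:
F(x) = (3/2)x^2 + 3x
F(4) = 3/2 * 16 + 3 * 4 = 36
F(1) = 3/2 * 1 + 3 * 1 = 9/2
Integral = 36 - 9/2 = 63/2
Average = (63/2) / (4 - 1) = (63/2) / 3
= 21/2 = 10.50

10.50


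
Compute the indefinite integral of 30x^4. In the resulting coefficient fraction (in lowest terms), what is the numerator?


Apply the power rule for integration:
integral of ax^n dx = a/(n+1) * x^(n+1) + C
integral of 30x^4 dx
= 30/5 * x^5 + C
= 6 * x^5 + C
The coefficient in lowest terms is 6 = 6/1, so its numerator is 6

6


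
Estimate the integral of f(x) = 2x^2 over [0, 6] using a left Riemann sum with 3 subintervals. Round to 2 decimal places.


Left Riemann sum uses left endpoints of each subinterval.
Interval: [0, 6], n = 3
dx = (6 - 0) / 3 = 2
Left endpoints: [0, 2, 4]
f values: [0, 8, 32]
Sum = dx * (sum of f values)
= 2 * 40
= 80 = 80.00

80.00


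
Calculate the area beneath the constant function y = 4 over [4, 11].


The area under a constant function y = 4 is a rectangle.
Width = 11 - 4 = 7
Height = 4
Area = width * height
= 7 * 4
= 28

28


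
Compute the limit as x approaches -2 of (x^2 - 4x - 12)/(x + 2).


Direct substitution gives 0/0, so we factor the numerator.
Factor: (x^2 - 4x - 12) = (x + 2)(x - 6)
Cancel the common factor (x + 2):
(x^2 - 4x - 12)/(x + 2) = (x - 6)
Now substitute x = -2:
= (-2) - (6) = -8

-8


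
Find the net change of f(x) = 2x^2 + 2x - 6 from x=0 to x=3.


Net change = f(b) - f(a)
f(x) = 2x^2 + 2x - 6
Compute f(3):
f(3) = 2 * 3^2 + 2 * 3 - 6
= 18 + 6 - 6
= 18
Compute f(0):
f(0) = 2 * 0^2 + 2 * 0 - 6
= 0 + 0 - 6
= -6
Net change = 18 - (-6) = 24

24


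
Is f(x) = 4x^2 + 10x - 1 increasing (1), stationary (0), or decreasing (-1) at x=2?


Compute f'(x) to determine behavior:
f'(x) = 8x + 10
f'(2) = 8 * 2 + 10
= 16 + 10
= 26
Since f'(2) > 0, the function is increasing (1)

1


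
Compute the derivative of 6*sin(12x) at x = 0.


Apply the chain rule to differentiate 6*sin(12x):
d/dx [6*sin(12x)]
= 6 * cos(12x) * d/dx(12x)
= 6 * 12 * cos(12x)
= 72 * cos(12x)
Evaluate at x = 0:
= 72 * cos(0)
= 72 * 1
= 72

72


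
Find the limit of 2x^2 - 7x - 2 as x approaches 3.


Since polynomials are continuous, we use direct substitution.
lim(x->3) of 2x^2 - 7x - 2
= 2 * 3^2 - 7 * 3 - 2
= 18 - 21 - 2
= -5

-5


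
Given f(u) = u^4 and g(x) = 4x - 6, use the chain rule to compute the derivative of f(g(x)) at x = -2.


Using the chain rule: (f(g(x)))' = f'(g(x)) * g'(x)
First, find g(-2):
g(-2) = 4 * (-2) - 6 = -14
Next, f'(u) = 4u^3
And g'(x) = 4
So f'(g(-2)) * g'(-2)
= 4 * (-14)^3 * 4
= 4 * (-2744) * 4
= -43904

-43904


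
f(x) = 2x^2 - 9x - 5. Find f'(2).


Differentiate term by term using power and sum rules:
f(x) = 2x^2 - 9x - 5
f'(x) = 4x - 9
Substitute x = 2:
f'(2) = 4 * 2 - 9
= 8 - 9
= -1

-1


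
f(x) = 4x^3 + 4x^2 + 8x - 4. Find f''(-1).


First derivative:
f'(x) = 12x^2 + 8x + 8
Second derivative:
f''(x) = 24x + 8
Substitute x = -1:
f''(-1) = 24 * (-1) + 8
= -24 + 8
= -16

-16


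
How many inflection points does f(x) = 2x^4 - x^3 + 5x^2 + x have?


Inflection points occur where f''(x) = 0 and concavity changes.
f(x) = 2x^4 - x^3 + 5x^2 + x
f'(x) = 8x^3 - 3x^2 + 10x + 1
f''(x) = 24x^2 - 6x + 10
This is a quadratic in x. Use the discriminant to count real roots.
Discriminant = (-6)^2 - 4 * 24 * 10
= 36 - 960
= -924
Since discriminant < 0, f''(x) = 0 has no real solutions.
Number of inflection points: 0

0


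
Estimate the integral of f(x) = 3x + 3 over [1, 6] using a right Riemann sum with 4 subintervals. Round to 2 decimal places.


Right Riemann sum uses right endpoints of each subinterval.
Interval: [1, 6], n = 4
dx = (6 - 1) / 4 = 5/4
Right endpoints: [9/4, 7/2, 19/4, 6]
f values: [39/4, 27/2, 69/4, 21]
Sum = dx * (sum of f values)
= 5/4 * 123/2
= 615/8 ≈ 76.88

76.88


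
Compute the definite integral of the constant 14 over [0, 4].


The integral of a constant k over [a, b] equals k * (b - a).
integral from 0 to 4 of 14 dx
= 14 * (4 - 0)
= 14 * 4
= 56

56


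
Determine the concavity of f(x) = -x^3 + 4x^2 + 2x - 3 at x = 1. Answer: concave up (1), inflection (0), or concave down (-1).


Concavity is determined by the sign of f''(x).
f(x) = -x^3 + 4x^2 + 2x - 3
f'(x) = -3x^2 + 8x + 2
f''(x) = -6x + 8
f''(1) = -6 * 1 + 8
= -6 + 8
= 2
Since f''(1) > 0, the function is concave up (1)

1


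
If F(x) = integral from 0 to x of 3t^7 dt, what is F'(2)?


By the Fundamental Theorem of Calculus (Part 1):
If F(x) = integral from 0 to x of f(t) dt, then F'(x) = f(x)
Here f(t) = 3t^7
So F'(x) = 3x^7
Evaluate at x = 2:
F'(2) = 3 * 2^7
= 3 * 128
= 384

384


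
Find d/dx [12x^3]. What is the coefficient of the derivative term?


We apply the power rule: d/dx [ax^n] = a*n * x^(n-1)
d/dx [12x^3]
= 12 * 3 * x^(3-1)
= 36x^2
The coefficient is 36

36


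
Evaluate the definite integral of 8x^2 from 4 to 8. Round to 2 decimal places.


Find the antiderivative of 8x^2:
F(x) = 8/3 * x^3
Apply the Fundamental Theorem of Calculus:
F(8) - F(4)
= 8/3 * 8^3 - 8/3 * 4^3
= 8/3 * (512 - 64)
= 8/3 * 448
= 3584/3 ≈ 1194.67

1194.67


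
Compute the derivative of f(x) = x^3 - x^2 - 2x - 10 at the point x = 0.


Differentiate f(x) = x^3 - x^2 - 2x - 10 term by term:
f'(x) = 3x^2 - 2x - 2
Substitute x = 0:
f'(0) = 3 * 0^2 - 2 * 0 - 2
= 0 + 0 - 2
= -2

-2


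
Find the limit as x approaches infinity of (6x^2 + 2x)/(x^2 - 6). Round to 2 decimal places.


For limits at infinity with equal-degree polynomials,
we compare leading coefficients.
Numerator leading term: 6x^2
Denominator leading term: x^2
Divide both by x^2:
lim = (6 + 2/x) / (1 - 6/x^2)
As x -> infinity, the 1/x and 1/x^2 terms vanish:
= 6/1 = 6 = 6.00

6.00


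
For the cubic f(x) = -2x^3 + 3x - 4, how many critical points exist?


Find where f'(x) = 0:
f(x) = -2x^3 + 3x - 4
f'(x) = -6x^2 + 3
This is a quadratic in x. Use the discriminant to count real roots.
Discriminant = (0)^2 - 4 * (-6) * 3
= 0 - (-72)
= 72
Since discriminant > 0, f'(x) = 0 has 2 real solutions.
Number of critical points: 2

2


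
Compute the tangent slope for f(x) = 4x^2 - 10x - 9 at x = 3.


The slope of the tangent line equals f'(x) at the point.
f(x) = 4x^2 - 10x - 9
f'(x) = 8x - 10
At x = 3:
f'(3) = 8 * 3 - 10
= 24 - 10
= 14

14


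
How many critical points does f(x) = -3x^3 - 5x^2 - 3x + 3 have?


Find where f'(x) = 0:
f(x) = -3x^3 - 5x^2 - 3x + 3
f'(x) = -9x^2 - 10x - 3
This is a quadratic in x. Use the discriminant to count real roots.
Discriminant = (-10)^2 - 4 * (-9) * (-3)
= 100 - 108
= -8
Since discriminant < 0, f'(x) = 0 has no real solutions.
Number of critical points: 0

0


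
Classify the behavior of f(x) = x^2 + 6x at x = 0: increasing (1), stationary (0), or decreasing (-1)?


Compute f'(x) to determine behavior:
f'(x) = 2x + 6
f'(0) = 2 * 0 + 6
= 0 + 6
= 6
Since f'(0) > 0, the function is increasing (1)

1


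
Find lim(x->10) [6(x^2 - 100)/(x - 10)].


Direct substitution gives 0/0, so we factor the numerator.
Factor: 6(x^2 - 100) = 6 * (x - 10)(x + 10)
Cancel the common factor (x - 10):
6(x^2 - 100)/(x - 10) = 6 * (x + 10)
Now substitute x = 10:
= 6 * (10 + 10) = 120

120


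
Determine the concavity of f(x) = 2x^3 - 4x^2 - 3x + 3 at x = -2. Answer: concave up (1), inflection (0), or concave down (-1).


Concavity is determined by the sign of f''(x).
f(x) = 2x^3 - 4x^2 - 3x + 3
f'(x) = 6x^2 - 8x - 3
f''(x) = 12x - 8
f''(-2) = 12 * (-2) - 8
= -24 - 8
= -32
Since f''(-2) < 0, the function is concave down (-1)

-1


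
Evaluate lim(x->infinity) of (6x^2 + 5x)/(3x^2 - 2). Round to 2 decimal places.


For limits at infinity with equal-degree polynomials,
we compare leading coefficients.
Numerator leading term: 6x^2
Denominator leading term: 3x^2
Divide both by x^2:
lim = (6 + 5/x) / (3 - 2/x^2)
As x -> infinity, the 1/x and 1/x^2 terms vanish:
= 6/3 = 2 = 2.00

2.00


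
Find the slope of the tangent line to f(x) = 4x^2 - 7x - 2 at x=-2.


The slope of the tangent line equals f'(x) at the point.
f(x) = 4x^2 - 7x - 2
f'(x) = 8x - 7
At x = -2:
f'(-2) = 8 * (-2) - 7
= -16 - 7
= -23

-23


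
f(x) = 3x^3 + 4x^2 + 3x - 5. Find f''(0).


First derivative:
f'(x) = 9x^2 + 8x + 3
Second derivative:
f''(x) = 18x + 8
Substitute x = 0:
f''(0) = 18 * 0 + 8
= 0 + 8
= 8

8


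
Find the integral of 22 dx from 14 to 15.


The integral of a constant k over [a, b] equals k * (b - a).
integral from 14 to 15 of 22 dx
= 22 * (15 - 14)
= 22 * 1
= 22

22


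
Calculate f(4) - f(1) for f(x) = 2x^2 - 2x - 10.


Net change = f(b) - f(a)
f(x) = 2x^2 - 2x - 10
Compute f(4):
f(4) = 2 * 4^2 - 2 * 4 - 10
= 32 - 8 - 10
= 14
Compute f(1):
f(1) = 2 * 1^2 - 2 * 1 - 10
= 2 - 2 - 10
= -10
Net change = 14 - (-10) = 24

24


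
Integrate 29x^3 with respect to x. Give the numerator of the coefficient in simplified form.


Apply the power rule for integration:
integral of ax^n dx = a/(n+1) * x^(n+1) + C
integral of 29x^3 dx
= 29/4 * x^4 + C
The coefficient in lowest terms is 29/4, and its numerator is 29

29


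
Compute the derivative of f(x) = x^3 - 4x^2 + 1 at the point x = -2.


Differentiate f(x) = x^3 - 4x^2 + 1 term by term:
f'(x) = 3x^2 - 8x
Substitute x = -2:
f'(-2) = 3 * (-2)^2 - 8 * (-2) + 0
= 12 + 16 + 0
= 28

28


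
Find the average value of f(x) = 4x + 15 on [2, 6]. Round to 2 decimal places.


Average value = 1/(b-a) * integral from a to b of f(x) dx
First compute the integral of 4x + 15:
F(x) = 2x^2 + 15x
F(6) = 2 * 36 + 15 * 6 = 162
F(2) = 2 * 4 + 15 * 2 = 38
Integral = 162 - 38 = 124
Average = 124 / (6 - 2) = 124 / 4
= 31 = 31.00

31.00


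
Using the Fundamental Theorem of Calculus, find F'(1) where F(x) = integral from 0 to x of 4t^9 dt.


By the Fundamental Theorem of Calculus (Part 1):
If F(x) = integral from 0 to x of f(t) dt, then F'(x) = f(x)
Here f(t) = 4t^9
So F'(x) = 4x^9
Evaluate at x = 1:
F'(1) = 4 * 1^9
= 4 * 1
= 4

4


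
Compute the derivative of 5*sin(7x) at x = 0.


Apply the chain rule to differentiate 5*sin(7x):
d/dx [5*sin(7x)]
= 5 * cos(7x) * d/dx(7x)
= 5 * 7 * cos(7x)
= 35 * cos(7x)
Evaluate at x = 0:
= 35 * cos(0)
= 35 * 1
= 35

35


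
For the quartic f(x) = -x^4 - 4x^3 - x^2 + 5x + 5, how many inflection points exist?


Inflection points occur where f''(x) = 0 and concavity changes.
f(x) = -x^4 - 4x^3 - x^2 + 5x + 5
f'(x) = -4x^3 - 12x^2 - 2x + 5
f''(x) = -12x^2 - 24x - 2
This is a quadratic in x. Use the discriminant to count real roots.
Discriminant = (-24)^2 - 4 * (-12) * (-2)
= 576 - 96
= 480
Since discriminant > 0, f''(x) = 0 has 2 distinct real solutions.
A quadratic with two distinct real roots changes sign at each root, so concavity changes at both.
Number of inflection points: 2

2


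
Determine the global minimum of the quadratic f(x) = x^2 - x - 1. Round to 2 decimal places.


For a quadratic f(x) = ax^2 + bx + c with a > 0, the minimum is at the vertex.
Vertex x-coordinate: x = -b/(2a)
x = -(-1) / (2 * 1)
x = 1/2
Substitute back to find the minimum value:
f(1/2) = 1 * (1/2)^2 - 1 * (1/2) - 1
= 1/4 - 1/2 - 1
= -5/4 = -1.25

-1.25


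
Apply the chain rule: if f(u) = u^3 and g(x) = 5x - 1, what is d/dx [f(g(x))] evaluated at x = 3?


Using the chain rule: (f(g(x)))' = f'(g(x)) * g'(x)
First, find g(3):
g(3) = 5 * 3 - 1 = 14
Next, f'(u) = 3u^2
And g'(x) = 5
So f'(g(3)) * g'(3)
= 3 * 14^2 * 5
= 3 * 196 * 5
= 2940

2940


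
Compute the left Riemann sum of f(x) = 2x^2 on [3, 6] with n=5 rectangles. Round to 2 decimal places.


Left Riemann sum uses left endpoints of each subinterval.
Interval: [3, 6], n = 5
dx = (6 - 3) / 5 = 3/5
Left endpoints: [3, 18/5, 21/5, 24/5, 27/5]
f values: [18, 648/25, 882/25, 1152/25, 1458/25]
Sum = dx * (sum of f values)
= 3/5 * 918/5
= 2754/25 = 110.16

110.16


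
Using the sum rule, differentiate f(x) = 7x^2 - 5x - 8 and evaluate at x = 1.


Differentiate term by term using power and sum rules:
f(x) = 7x^2 - 5x - 8
f'(x) = 14x - 5
Substitute x = 1:
f'(1) = 14 * 1 - 5
= 14 - 5
= 9

9


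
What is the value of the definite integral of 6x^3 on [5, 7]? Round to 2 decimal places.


Find the antiderivative of 6x^3:
F(x) = 6/4 * x^4
Apply the Fundamental Theorem of Calculus:
F(7) - F(5)
= 6/4 * 7^4 - 6/4 * 5^4
= 6/4 * (2401 - 625)
= 6/4 * 1776
= 2664 = 2664.00

2664.00


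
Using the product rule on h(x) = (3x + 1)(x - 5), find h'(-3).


Let u(x) = 3x + 1 and v(x) = x - 5
u'(x) = 3
v'(x) = 1
Product rule: h'(x) = u'(x)*v(x) + u(x)*v'(x)
= 3 * (x - 5) + (3x + 1) * 1
At x = -3:
u(-3) = 3 * (-3) + 1 = -8
v(-3) = 1 * (-3) - 5 = -8
h'(-3) = 3 * (-8) + (-8) * 1
= -24 - 8
= -32

-32


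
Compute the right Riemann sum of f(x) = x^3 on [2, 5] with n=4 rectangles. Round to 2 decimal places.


Right Riemann sum uses right endpoints of each subinterval.
Interval: [2, 5], n = 4
dx = (5 - 2) / 4 = 3/4
Right endpoints: [11/4, 7/2, 17/4, 5]
f values: [1331/64, 343/8, 4913/64, 125]
Sum = dx * (sum of f values)
= 3/4 * 4247/16
= 12741/64 ≈ 199.08

199.08


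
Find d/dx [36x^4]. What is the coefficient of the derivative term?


We apply the power rule: d/dx [ax^n] = a*n * x^(n-1)
d/dx [36x^4]
= 36 * 4 * x^(4-1)
= 144x^3
The coefficient is 144

144


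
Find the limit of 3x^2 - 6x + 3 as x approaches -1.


Since polynomials are continuous, we use direct substitution.
lim(x->-1) of 3x^2 - 6x + 3
= 3 * (-1)^2 - 6 * (-1) + 3
= 3 + 6 + 3
= 12

12


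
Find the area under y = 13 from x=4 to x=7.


The area under a constant function y = 13 is a rectangle.
Width = 7 - 4 = 3
Height = 13
Area = width * height
= 3 * 13
= 39

39


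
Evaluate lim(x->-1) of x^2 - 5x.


Since polynomials are continuous, we use direct substitution.
lim(x->-1) of x^2 - 5x
= 1 * (-1)^2 - 5 * (-1) + 0
= 1 + 5 + 0
= 6

6


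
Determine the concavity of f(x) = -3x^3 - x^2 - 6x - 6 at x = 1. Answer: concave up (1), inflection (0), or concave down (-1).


Concavity is determined by the sign of f''(x).
f(x) = -3x^3 - x^2 - 6x - 6
f'(x) = -9x^2 - 2x - 6
f''(x) = -18x - 2
f''(1) = -18 * 1 - 2
= -18 - 2
= -20
Since f''(1) < 0, the function is concave down (-1)

-1


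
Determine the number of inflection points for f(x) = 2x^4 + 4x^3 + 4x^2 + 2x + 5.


Inflection points occur where f''(x) = 0 and concavity changes.
f(x) = 2x^4 + 4x^3 + 4x^2 + 2x + 5
f'(x) = 8x^3 + 12x^2 + 8x + 2
f''(x) = 24x^2 + 24x + 8
This is a quadratic in x. Use the discriminant to count real roots.
Discriminant = (24)^2 - 4 * 24 * 8
= 576 - 768
= -192
Since discriminant < 0, f''(x) = 0 has no real solutions.
Number of inflection points: 0

0


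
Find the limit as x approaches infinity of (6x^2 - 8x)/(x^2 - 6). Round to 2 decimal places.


For limits at infinity with equal-degree polynomials,
we compare leading coefficients.
Numerator leading term: 6x^2
Denominator leading term: x^2
Divide both by x^2:
lim = (6 - 8/x) / (1 - 6/x^2)
As x -> infinity, the 1/x and 1/x^2 terms vanish:
= 6/1 = 6 = 6.00

6.00


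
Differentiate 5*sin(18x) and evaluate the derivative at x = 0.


Apply the chain rule to differentiate 5*sin(18x):
d/dx [5*sin(18x)]
= 5 * cos(18x) * d/dx(18x)
= 5 * 18 * cos(18x)
= 90 * cos(18x)
Evaluate at x = 0:
= 90 * cos(0)
= 90 * 1
= 90

90


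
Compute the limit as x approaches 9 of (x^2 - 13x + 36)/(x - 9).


Direct substitution gives 0/0, so we factor the numerator.
Factor: (x^2 - 13x + 36) = (x - 9)(x - 4)
Cancel the common factor (x - 9):
(x^2 - 13x + 36)/(x - 9) = (x - 4)
Now substitute x = 9:
= (9) - (4) = 5

5


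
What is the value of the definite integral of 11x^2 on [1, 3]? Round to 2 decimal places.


Find the antiderivative of 11x^2:
F(x) = 11/3 * x^3
Apply the Fundamental Theorem of Calculus:
F(3) - F(1)
= 11/3 * 3^3 - 11/3 * 1^3
= 11/3 * (27 - 1)
= 11/3 * 26
= 286/3 ≈ 95.33

95.33


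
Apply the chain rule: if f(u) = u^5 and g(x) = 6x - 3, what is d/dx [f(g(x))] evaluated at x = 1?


Using the chain rule: (f(g(x)))' = f'(g(x)) * g'(x)
First, find g(1):
g(1) = 6 * 1 - 3 = 3
Next, f'(u) = 5u^4
And g'(x) = 6
So f'(g(1)) * g'(1)
= 5 * 3^4 * 6
= 5 * 81 * 6
= 2430

2430


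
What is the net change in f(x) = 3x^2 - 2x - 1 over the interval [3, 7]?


Net change = f(b) - f(a)
f(x) = 3x^2 - 2x - 1
Compute f(7):
f(7) = 3 * 7^2 - 2 * 7 - 1
= 147 - 14 - 1
= 132
Compute f(3):
f(3) = 3 * 3^2 - 2 * 3 - 1
= 27 - 6 - 1
= 20
Net change = 132 - 20 = 112

112


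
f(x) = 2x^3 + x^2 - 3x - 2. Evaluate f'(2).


Differentiate f(x) = 2x^3 + x^2 - 3x - 2 term by term:
f'(x) = 6x^2 + 2x - 3
Substitute x = 2:
f'(2) = 6 * 2^2 + 2 * 2 - 3
= 24 + 4 - 3
= 25

25


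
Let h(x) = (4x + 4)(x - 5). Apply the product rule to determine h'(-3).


Let u(x) = 4x + 4 and v(x) = x - 5
u'(x) = 4
v'(x) = 1
Product rule: h'(x) = u'(x)*v(x) + u(x)*v'(x)
= 4 * (x - 5) + (4x + 4) * 1
At x = -3:
u(-3) = 4 * (-3) + 4 = -8
v(-3) = 1 * (-3) - 5 = -8
h'(-3) = 4 * (-8) + (-8) * 1
= -32 - 8
= -40

-40


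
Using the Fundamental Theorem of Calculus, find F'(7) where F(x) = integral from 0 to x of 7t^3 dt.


By the Fundamental Theorem of Calculus (Part 1):
If F(x) = integral from 0 to x of f(t) dt, then F'(x) = f(x)
Here f(t) = 7t^3
So F'(x) = 7x^3
Evaluate at x = 7:
F'(7) = 7 * 7^3
= 7 * 343
= 2401

2401


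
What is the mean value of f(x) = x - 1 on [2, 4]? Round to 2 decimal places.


Average value = 1/(b-a) * integral from a to b of f(x) dx
First compute the integral of x - 1:
F(x) = (1/2)x^2 - x
F(4) = 1/2 * 16 - 1 * 4 = 4
F(2) = 1/2 * 4 - 1 * 2 = 0
Integral = 4 - 0 = 4
Average = 4 / (4 - 2) = 4 / 2
= 2 = 2.00

2.00


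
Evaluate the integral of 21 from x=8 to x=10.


The integral of a constant k over [a, b] equals k * (b - a).
integral from 8 to 10 of 21 dx
= 21 * (10 - 8)
= 21 * 2
= 42

42


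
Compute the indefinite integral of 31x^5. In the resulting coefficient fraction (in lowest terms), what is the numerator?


Apply the power rule for integration:
integral of ax^n dx = a/(n+1) * x^(n+1) + C
integral of 31x^5 dx
= 31/6 * x^6 + C
The coefficient in lowest terms is 31/6, and its numerator is 31

31


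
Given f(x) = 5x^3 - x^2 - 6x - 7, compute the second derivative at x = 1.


First derivative:
f'(x) = 15x^2 - 2x - 6
Second derivative:
f''(x) = 30x - 2
Substitute x = 1:
f''(1) = 30 * 1 - 2
= 30 - 2
= 28

28


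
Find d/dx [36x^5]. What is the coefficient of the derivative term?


We apply the power rule: d/dx [ax^n] = a*n * x^(n-1)
d/dx [36x^5]
= 36 * 5 * x^(5-1)
= 180x^4
The coefficient is 180

180


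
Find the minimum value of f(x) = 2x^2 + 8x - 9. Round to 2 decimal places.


For a quadratic f(x) = ax^2 + bx + c with a > 0, the minimum is at the vertex.
Vertex x-coordinate: x = -b/(2a)
x = -(8) / (2 * 2)
x = -8/4 = -2
Substitute back to find the minimum value:
f(-2) = 2 * (-2)^2 + 8 * (-2) - 9
= 8 - 16 - 9
= -17 = -17.00

-17.00


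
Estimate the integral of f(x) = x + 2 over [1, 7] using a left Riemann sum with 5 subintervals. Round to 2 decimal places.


Left Riemann sum uses left endpoints of each subinterval.
Interval: [1, 7], n = 5
dx = (7 - 1) / 5 = 6/5
Left endpoints: [1, 11/5, 17/5, 23/5, 29/5]
f values: [3, 21/5, 27/5, 33/5, 39/5]
Sum = dx * (sum of f values)
= 6/5 * 27
= 162/5 = 32.40

32.40


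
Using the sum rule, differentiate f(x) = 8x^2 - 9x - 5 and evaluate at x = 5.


Differentiate term by term using power and sum rules:
f(x) = 8x^2 - 9x - 5
f'(x) = 16x - 9
Substitute x = 5:
f'(5) = 16 * 5 - 9
= 80 - 9
= 71

71


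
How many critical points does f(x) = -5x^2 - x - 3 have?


Find where f'(x) = 0:
f'(x) = -10x - 1
Set f'(x) = 0:
-10x - 1 = 0
x = 1 / (-10) = -1/10
This is a linear equation in x, so there is exactly one solution.
Number of critical points: 1

1


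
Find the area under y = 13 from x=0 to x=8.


The area under a constant function y = 13 is a rectangle.
Width = 8 - 0 = 8
Height = 13
Area = width * height
= 8 * 13
= 104

104


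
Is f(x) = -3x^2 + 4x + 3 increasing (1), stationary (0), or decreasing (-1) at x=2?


Compute f'(x) to determine behavior:
f'(x) = -6x + 4
f'(2) = -6 * 2 + 4
= -12 + 4
= -8
Since f'(2) < 0, the function is decreasing (-1)

-1


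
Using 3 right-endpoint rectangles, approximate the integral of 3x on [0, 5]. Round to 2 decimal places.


Right Riemann sum uses right endpoints of each subinterval.
Interval: [0, 5], n = 3
dx = (5 - 0) / 3 = 5/3
Right endpoints: [5/3, 10/3, 5]
f values: [5, 10, 15]
Sum = dx * (sum of f values)
= 5/3 * 30
= 50 = 50.00

50.00


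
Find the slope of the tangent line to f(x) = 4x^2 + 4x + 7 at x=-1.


The slope of the tangent line equals f'(x) at the point.
f(x) = 4x^2 + 4x + 7
f'(x) = 8x + 4
At x = -1:
f'(-1) = 8 * (-1) + 4
= -8 + 4
= -4

-4


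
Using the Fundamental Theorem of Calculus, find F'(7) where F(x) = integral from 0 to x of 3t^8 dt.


By the Fundamental Theorem of Calculus (Part 1):
If F(x) = integral from 0 to x of f(t) dt, then F'(x) = f(x)
Here f(t) = 3t^8
So F'(x) = 3x^8
Evaluate at x = 7:
F'(7) = 3 * 7^8
= 3 * 5764801
= 17294403

17294403


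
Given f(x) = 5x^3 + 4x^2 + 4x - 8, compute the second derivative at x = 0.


First derivative:
f'(x) = 15x^2 + 8x + 4
Second derivative:
f''(x) = 30x + 8
Substitute x = 0:
f''(0) = 30 * 0 + 8
= 0 + 8
= 8

8


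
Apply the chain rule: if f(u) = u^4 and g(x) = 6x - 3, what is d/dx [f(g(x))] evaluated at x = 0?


Using the chain rule: (f(g(x)))' = f'(g(x)) * g'(x)
First, find g(0):
g(0) = 6 * 0 - 3 = -3
Next, f'(u) = 4u^3
And g'(x) = 6
So f'(g(0)) * g'(0)
= 4 * (-3)^3 * 6
= 4 * (-27) * 6
= -648

-648


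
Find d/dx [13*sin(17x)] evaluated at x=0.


Apply the chain rule to differentiate 13*sin(17x):
d/dx [13*sin(17x)]
= 13 * cos(17x) * d/dx(17x)
= 13 * 17 * cos(17x)
= 221 * cos(17x)
Evaluate at x = 0:
= 221 * cos(0)
= 221 * 1
= 221

221


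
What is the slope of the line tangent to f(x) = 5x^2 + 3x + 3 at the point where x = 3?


The slope of the tangent line equals f'(x) at the point.
f(x) = 5x^2 + 3x + 3
f'(x) = 10x + 3
At x = 3:
f'(3) = 10 * 3 + 3
= 30 + 3
= 33

33


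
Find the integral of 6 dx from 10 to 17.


The integral of a constant k over [a, b] equals k * (b - a).
integral from 10 to 17 of 6 dx
= 6 * (17 - 10)
= 6 * 7
= 42

42
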